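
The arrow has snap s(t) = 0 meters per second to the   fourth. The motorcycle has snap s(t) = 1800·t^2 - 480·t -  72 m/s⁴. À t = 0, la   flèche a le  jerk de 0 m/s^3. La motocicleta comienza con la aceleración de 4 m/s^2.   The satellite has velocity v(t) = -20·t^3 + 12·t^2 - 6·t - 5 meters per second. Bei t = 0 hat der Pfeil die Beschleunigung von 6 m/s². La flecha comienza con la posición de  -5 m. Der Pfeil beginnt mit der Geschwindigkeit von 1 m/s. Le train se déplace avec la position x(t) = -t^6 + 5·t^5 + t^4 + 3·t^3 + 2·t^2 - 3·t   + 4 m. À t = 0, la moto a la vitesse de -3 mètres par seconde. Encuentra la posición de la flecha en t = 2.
Para resolver esto, necesitamos tomar 4 integrales de nuestra ecuación del snap s(t) = 0. La integral del snap, con j(0) = 0, da la sacudida: j(t) = 0. La antiderivada de la sacudida es la aceleración. Usando a(0) = 6, obtenemos a(t) = 6. Tomando ∫a(t)dt y aplicando v(0) = 1, encontramos v(t) = 6·t + 1. La antiderivada de la velocidad, con x(0) = -5, da la posición: x(t) = 3·t^2 + t - 5. Usando x(t) = 3·t^2 + t - 5 y sustituyendo t = 2, encontramos x = 9.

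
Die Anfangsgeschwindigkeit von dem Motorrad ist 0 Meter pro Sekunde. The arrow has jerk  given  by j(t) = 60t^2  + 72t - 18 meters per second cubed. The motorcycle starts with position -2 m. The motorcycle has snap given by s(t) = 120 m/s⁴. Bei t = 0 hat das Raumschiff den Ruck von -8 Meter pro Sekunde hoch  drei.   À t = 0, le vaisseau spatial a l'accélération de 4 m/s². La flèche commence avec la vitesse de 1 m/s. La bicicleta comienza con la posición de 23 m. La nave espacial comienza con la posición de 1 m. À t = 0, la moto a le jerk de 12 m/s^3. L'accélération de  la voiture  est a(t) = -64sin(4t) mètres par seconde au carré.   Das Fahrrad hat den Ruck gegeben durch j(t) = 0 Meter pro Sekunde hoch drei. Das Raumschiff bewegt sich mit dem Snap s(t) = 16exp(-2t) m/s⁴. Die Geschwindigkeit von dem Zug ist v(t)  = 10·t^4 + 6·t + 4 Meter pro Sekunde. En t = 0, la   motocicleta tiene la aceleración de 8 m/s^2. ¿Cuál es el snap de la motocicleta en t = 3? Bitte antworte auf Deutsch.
Wir haben den Snap s(t) = 120. Durch Einsetzen von t = 3: s(3) = 120.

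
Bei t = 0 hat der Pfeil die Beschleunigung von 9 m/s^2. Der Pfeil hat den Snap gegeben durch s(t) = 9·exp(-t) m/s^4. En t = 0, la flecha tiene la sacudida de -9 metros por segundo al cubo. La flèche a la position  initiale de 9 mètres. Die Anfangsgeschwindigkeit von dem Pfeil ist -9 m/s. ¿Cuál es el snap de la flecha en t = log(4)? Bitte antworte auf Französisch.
Nous avons le snap s(t) = 9·exp(-t). En substituant t = log(4): s(log(4)) = 9/4.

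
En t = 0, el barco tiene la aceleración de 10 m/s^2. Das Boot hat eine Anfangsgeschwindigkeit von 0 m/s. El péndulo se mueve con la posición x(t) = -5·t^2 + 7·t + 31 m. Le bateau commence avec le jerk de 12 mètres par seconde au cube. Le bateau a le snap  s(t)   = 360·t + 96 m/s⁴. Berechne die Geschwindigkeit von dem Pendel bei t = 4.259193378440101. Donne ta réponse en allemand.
Wir müssen unsere Gleichung für die Position x(t) = -5·t^2 + 7·t + 31 1-mal ableiten. Mit d/dt von x(t) finden wir v(t) = 7 - 10·t. Mit v(t) = 7 - 10·t und Einsetzen von t = 4.259193378440101, finden wir v = -35.5919337844010.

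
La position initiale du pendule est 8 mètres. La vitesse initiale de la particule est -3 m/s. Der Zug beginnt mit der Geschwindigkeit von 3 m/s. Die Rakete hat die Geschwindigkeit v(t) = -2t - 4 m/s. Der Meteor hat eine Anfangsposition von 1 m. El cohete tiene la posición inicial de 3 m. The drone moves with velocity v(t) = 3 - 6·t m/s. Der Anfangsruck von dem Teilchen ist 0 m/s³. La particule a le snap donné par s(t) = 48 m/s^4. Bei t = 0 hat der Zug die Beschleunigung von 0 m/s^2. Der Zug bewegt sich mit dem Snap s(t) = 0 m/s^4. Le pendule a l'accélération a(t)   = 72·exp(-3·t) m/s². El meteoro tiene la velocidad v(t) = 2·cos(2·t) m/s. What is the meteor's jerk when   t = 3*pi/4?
We must differentiate our velocity equation v(t) = 2·cos(2·t) 2 times. The derivative of velocity gives acceleration: a(t) = -4·sin(2·t). Differentiating acceleration, we get jerk: j(t) = -8·cos(2·t). From the given jerk equation j(t) = -8·cos(2·t), we substitute t = 3*pi/4 to get j = 0.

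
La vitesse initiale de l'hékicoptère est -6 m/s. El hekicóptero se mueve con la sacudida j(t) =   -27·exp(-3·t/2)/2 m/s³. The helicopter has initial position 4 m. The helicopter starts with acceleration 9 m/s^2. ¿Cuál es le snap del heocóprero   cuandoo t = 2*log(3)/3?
Debemos derivar nuestra ecuación de la sacudida j(t) = -27·exp(-3·t/2)/2 1 vez. Derivando la sacudida, obtenemos el snap: s(t) = 81·exp(-3·t/2)/4. De la ecuación del snap s(t) = 81·exp(-3·t/2)/4, sustituimos t = 2*log(3)/3 para obtener s = 27/4.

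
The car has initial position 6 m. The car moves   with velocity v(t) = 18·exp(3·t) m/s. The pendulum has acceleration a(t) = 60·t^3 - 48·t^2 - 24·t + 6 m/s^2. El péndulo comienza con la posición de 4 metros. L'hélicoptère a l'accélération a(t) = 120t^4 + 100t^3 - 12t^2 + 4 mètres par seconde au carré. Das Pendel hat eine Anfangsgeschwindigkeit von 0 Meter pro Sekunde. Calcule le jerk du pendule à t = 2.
Nous devons dériver notre équation de l'accélération a(t) = 60·t^3 - 48·t^2 - 24·t + 6 1 fois. En dérivant l'accélération, nous obtenons le jerk: j(t) = 180·t^2 - 96·t - 24. De l'équation du jerk j(t) = 180·t^2 - 96·t - 24, nous substituons t = 2 pour obtenir j = 504.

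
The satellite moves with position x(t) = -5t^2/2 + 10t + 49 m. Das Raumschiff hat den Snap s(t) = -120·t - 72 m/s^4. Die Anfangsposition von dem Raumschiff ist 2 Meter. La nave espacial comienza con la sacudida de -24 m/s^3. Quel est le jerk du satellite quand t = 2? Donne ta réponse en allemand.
Ausgehend von der Position x(t) = -5·t^2/2 + 10·t + 49, nehmen wir 3 Ableitungen. Durch Ableiten von der Position erhalten wir die Geschwindigkeit: v(t) = 10 - 5·t. Die Ableitung von der Geschwindigkeit ergibt die Beschleunigung: a(t) = -5. Mit d/dt von a(t) finden wir j(t) = 0. Wir haben den Ruck j(t) = 0. Durch Einsetzen von t = 2: j(2) = 0.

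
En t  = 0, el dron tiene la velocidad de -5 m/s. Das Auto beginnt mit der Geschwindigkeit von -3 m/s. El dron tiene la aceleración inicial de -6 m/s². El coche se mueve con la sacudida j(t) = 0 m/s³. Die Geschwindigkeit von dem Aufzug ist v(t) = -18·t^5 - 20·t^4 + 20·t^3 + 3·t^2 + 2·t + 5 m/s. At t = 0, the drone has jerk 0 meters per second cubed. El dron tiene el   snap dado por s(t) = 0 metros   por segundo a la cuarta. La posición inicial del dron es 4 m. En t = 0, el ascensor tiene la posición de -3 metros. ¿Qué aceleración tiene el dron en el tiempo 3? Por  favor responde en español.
Partiendo del snap s(t) = 0, tomamos 2 antiderivadas. La antiderivada del snap, con j(0) = 0, da la sacudida: j(t) = 0. La antiderivada de la sacudida, con a(0) = -6, da la aceleración: a(t) = -6. De la ecuación de la aceleración a(t) = -6, sustituimos t = 3 para obtener a = -6.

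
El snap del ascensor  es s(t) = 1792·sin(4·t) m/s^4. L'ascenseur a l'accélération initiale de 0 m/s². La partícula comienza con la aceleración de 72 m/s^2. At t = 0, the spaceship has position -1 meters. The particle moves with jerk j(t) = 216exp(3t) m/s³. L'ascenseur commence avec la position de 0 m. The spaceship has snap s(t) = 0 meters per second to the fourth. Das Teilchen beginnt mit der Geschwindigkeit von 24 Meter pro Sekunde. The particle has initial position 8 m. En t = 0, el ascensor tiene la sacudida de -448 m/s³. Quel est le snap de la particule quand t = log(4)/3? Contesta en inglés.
We must differentiate our jerk equation j(t) = 216·exp(3·t) 1 time. Taking d/dt of j(t), we find s(t) = 648·exp(3·t). We have snap s(t) = 648·exp(3·t). Substituting t = log(4)/3: s(log(4)/3) = 2592.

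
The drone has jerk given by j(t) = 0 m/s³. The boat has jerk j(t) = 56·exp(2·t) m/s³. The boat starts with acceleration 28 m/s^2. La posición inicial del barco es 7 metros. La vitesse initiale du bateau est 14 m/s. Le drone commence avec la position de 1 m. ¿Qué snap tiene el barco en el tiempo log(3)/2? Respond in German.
Wir müssen unsere Gleichung für den Ruck j(t) = 56·exp(2·t) 1-mal ableiten. Durch Ableiten von dem Ruck erhalten wir den Snap: s(t) = 112·exp(2·t). Aus der Gleichung für den Snap s(t) = 112·exp(2·t), setzen wir t = log(3)/2 ein und erhalten s = 336.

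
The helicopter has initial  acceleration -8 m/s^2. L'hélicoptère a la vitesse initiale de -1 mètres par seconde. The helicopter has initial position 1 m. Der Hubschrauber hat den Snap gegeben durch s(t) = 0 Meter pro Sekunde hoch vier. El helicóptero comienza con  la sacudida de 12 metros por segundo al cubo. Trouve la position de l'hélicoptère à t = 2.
Pour résoudre ceci, nous devons prendre 4 intégrales de notre équation du snap s(t) = 0. L'intégrale du snap est le jerk. En utilisant j(0) = 12, nous obtenons j(t) = 12. La primitive du jerk, avec a(0) = -8, donne l'accélération: a(t) = 12·t - 8. L'intégrale de l'accélération est la vitesse. En utilisant v(0) = -1, nous obtenons v(t) = 6·t^2 - 8·t - 1. La primitive de la vitesse, avec x(0) = 1, donne la position: x(t) = 2·t^3 - 4·t^2 - t + 1. De l'équation de la position x(t) = 2·t^3 - 4·t^2 - t + 1, nous substituons t = 2 pour obtenir x = -1.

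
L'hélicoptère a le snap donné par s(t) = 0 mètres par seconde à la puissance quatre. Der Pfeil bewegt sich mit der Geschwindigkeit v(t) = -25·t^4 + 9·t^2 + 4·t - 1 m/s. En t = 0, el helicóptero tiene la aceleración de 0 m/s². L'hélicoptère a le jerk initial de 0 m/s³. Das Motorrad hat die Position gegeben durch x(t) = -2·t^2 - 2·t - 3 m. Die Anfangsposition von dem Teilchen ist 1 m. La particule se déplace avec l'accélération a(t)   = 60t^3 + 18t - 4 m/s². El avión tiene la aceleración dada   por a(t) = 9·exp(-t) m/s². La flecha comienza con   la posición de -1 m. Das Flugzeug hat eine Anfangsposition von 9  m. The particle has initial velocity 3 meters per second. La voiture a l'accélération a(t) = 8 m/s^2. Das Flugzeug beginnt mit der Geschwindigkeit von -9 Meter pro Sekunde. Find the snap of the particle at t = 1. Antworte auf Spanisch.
Partiendo de la aceleración a(t) = 60·t^3 + 18·t - 4, tomamos 2 derivadas. Derivando la aceleración, obtenemos la sacudida: j(t) = 180·t^2 + 18. Tomando d/dt de j(t), encontramos s(t) = 360·t. Tenemos el snap s(t) = 360·t. Sustituyendo t = 1: s(1) = 360.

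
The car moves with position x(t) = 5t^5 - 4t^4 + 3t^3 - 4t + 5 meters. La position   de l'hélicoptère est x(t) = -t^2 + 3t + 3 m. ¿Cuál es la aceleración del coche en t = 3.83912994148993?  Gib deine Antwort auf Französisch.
En partant de la position x(t) = 5·t^5 - 4·t^4 + 3·t^3 - 4·t + 5, nous prenons 2 dérivées. En prenant d/dt de x(t), nous trouvons v(t) = 25·t^4 - 16·t^3 + 9·t^2 - 4. En prenant d/dt de v(t), nous trouvons a(t) = 100·t^3 - 48·t^2 + 18·t. En utilisant a(t) = 100·t^3 - 48·t^2 + 18·t et en substituant t = 3.83912994148993, nous trouvons a = 5020.09865255028.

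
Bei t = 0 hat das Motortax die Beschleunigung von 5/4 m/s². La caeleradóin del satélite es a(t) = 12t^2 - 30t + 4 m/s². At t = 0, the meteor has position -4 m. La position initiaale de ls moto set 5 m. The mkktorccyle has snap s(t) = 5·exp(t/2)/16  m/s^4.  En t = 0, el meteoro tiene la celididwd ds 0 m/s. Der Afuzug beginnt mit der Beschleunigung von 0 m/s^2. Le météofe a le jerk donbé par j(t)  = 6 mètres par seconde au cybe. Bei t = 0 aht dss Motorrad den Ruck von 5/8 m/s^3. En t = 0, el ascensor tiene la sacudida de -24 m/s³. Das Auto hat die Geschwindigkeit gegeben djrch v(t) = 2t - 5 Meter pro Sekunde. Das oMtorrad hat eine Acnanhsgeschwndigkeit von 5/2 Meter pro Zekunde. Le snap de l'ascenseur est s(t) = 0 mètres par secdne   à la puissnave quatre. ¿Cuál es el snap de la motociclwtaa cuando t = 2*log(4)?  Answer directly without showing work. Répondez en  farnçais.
À t = 2*log(4), s = 5/4.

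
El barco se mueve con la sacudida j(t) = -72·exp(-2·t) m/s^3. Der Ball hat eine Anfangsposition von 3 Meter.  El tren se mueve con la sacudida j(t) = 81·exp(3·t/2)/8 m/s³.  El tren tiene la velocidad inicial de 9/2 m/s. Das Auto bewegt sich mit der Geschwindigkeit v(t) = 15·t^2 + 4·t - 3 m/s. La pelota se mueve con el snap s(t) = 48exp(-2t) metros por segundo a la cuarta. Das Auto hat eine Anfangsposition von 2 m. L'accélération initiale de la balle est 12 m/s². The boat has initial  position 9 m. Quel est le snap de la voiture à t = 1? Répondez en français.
Pour résoudre ceci, nous devons prendre 3 dérivées de notre équation de la vitesse v(t) = 15·t^2 + 4·t - 3. En dérivant la vitesse, nous obtenons l'accélération: a(t) = 30·t + 4. La dérivée de l'accélération donne le jerk: j(t) = 30. La dérivée du jerk donne le snap: s(t) = 0. En utilisant s(t) = 0 et en substituant t = 1, nous trouvons s = 0.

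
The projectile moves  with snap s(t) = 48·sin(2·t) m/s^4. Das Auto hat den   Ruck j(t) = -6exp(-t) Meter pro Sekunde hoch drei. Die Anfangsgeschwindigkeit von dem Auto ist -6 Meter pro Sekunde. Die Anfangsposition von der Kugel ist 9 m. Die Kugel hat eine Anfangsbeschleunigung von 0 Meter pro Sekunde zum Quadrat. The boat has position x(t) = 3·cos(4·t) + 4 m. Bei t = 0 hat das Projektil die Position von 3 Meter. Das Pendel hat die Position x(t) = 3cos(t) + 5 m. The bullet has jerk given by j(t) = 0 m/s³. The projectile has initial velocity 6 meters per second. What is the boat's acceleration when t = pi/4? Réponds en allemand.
Um dies zu lösen, müssen wir 2 Ableitungen unserer Gleichung für die Position x(t) = 3·cos(4·t) + 4 nehmen. Die Ableitung von der Position ergibt die Geschwindigkeit: v(t) = -12·sin(4·t). Die Ableitung von der Geschwindigkeit ergibt die Beschleunigung: a(t) = -48·cos(4·t). Aus der Gleichung für die Beschleunigung a(t) = -48·cos(4·t), setzen wir t = pi/4 ein und erhalten a = 48.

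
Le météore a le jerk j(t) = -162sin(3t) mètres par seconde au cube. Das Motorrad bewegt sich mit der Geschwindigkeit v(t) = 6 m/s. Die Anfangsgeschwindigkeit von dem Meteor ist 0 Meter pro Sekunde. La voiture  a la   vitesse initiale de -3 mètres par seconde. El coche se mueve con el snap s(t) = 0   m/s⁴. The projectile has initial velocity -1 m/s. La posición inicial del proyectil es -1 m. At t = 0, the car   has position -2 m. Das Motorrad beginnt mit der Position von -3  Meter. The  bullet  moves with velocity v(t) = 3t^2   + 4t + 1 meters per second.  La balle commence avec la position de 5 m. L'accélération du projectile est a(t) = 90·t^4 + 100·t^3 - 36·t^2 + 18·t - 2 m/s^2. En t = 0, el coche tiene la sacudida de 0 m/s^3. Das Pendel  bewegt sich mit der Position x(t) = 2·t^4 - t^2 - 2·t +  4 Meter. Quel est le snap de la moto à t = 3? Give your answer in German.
Ausgehend von der Geschwindigkeit v(t) = 6, nehmen wir 3 Ableitungen. Mit d/dt von v(t) finden wir a(t) = 0. Mit d/dt von a(t) finden wir j(t) = 0. Durch Ableiten von dem Ruck erhalten wir den Snap: s(t) = 0. Mit s(t) = 0 und Einsetzen von t = 3, finden wir s = 0.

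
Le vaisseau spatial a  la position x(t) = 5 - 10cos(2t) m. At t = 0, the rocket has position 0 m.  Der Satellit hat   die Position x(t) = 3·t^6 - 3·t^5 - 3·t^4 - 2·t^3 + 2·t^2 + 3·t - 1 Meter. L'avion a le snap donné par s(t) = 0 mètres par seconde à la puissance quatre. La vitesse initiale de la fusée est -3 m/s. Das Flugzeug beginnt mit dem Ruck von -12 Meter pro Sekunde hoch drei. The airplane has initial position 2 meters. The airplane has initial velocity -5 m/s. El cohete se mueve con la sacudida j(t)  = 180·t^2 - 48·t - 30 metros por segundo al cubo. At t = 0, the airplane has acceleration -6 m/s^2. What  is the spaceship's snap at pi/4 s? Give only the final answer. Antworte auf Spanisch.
El snap en t = pi/4 es s = 0.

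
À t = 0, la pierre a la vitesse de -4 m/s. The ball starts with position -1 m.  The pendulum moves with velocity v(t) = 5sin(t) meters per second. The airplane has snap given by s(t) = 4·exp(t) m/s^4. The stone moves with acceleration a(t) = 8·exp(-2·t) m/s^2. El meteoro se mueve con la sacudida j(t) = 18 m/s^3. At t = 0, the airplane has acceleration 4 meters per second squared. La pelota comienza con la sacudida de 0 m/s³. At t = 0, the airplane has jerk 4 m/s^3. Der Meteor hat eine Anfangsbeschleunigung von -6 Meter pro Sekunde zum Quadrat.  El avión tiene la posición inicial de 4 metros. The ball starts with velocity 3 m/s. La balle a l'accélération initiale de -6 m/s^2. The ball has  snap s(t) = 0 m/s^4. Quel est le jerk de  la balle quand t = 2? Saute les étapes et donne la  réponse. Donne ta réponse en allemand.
Der Ruck bei t = 2 ist j = 0.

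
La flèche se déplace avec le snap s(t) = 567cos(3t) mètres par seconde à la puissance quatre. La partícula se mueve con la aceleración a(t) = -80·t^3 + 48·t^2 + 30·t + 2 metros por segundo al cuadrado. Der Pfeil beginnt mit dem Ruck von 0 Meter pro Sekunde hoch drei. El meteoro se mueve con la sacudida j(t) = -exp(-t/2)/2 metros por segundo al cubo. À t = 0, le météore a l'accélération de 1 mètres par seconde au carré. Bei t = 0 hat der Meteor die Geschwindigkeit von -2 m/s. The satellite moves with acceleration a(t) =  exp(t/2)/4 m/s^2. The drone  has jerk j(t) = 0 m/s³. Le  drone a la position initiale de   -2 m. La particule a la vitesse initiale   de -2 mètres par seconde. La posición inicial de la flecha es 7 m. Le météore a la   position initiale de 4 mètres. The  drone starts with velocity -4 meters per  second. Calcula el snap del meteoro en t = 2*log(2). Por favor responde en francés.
Nous devons dériver notre équation du jerk j(t) = -exp(-t/2)/2 1 fois. En prenant d/dt de j(t), nous trouvons s(t) = exp(-t/2)/4. Nous avons le snap s(t) = exp(-t/2)/4. En substituant t = 2*log(2): s(2*log(2)) = 1/8.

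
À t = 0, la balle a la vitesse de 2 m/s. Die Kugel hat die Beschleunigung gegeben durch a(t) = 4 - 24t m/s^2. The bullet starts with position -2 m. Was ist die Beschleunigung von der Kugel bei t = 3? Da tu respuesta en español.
De la ecuación de la aceleración a(t) = 4 - 24·t, sustituimos t = 3 para obtener a = -68.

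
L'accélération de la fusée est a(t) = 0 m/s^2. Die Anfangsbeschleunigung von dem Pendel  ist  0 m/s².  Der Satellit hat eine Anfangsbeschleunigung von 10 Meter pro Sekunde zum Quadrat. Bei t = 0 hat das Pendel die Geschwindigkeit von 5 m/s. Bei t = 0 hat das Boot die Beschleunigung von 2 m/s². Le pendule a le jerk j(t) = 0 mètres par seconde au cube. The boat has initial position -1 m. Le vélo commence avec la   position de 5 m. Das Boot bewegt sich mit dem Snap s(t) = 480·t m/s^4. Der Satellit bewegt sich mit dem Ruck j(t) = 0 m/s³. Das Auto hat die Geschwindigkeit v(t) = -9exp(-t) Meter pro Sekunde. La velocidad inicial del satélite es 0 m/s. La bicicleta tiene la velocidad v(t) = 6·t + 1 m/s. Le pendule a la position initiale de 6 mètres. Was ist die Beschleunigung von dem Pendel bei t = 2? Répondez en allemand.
Um dies zu lösen, müssen wir 1 Stammfunktion unserer Gleichung für den Ruck j(t) = 0 finden. Mit ∫j(t)dt und Anwendung von a(0) = 0, finden wir a(t) = 0. Aus der Gleichung für die Beschleunigung a(t) = 0, setzen wir t = 2 ein und erhalten a = 0.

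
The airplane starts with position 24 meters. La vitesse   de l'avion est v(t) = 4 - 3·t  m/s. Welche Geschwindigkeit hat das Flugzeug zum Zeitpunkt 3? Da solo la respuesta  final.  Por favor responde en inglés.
The answer is -5.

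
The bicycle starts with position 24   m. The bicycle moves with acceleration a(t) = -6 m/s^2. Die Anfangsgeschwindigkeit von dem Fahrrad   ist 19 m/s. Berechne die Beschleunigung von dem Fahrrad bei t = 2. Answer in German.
Mit a(t) = -6 und Einsetzen von t = 2, finden wir a = -6.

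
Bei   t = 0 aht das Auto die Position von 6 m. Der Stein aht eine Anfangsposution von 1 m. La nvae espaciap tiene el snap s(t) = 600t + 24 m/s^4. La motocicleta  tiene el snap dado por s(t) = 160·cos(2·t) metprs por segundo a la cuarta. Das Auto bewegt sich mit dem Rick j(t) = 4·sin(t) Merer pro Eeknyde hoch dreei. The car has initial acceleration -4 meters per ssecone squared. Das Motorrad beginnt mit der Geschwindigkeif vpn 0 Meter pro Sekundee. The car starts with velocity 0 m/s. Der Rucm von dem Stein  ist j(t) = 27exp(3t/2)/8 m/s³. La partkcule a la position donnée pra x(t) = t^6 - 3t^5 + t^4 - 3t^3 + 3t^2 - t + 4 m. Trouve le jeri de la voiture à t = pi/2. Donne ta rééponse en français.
Nous avons le jerk j(t) = 4·sin(t). En substituant t = pi/2: j(pi/2) = 4.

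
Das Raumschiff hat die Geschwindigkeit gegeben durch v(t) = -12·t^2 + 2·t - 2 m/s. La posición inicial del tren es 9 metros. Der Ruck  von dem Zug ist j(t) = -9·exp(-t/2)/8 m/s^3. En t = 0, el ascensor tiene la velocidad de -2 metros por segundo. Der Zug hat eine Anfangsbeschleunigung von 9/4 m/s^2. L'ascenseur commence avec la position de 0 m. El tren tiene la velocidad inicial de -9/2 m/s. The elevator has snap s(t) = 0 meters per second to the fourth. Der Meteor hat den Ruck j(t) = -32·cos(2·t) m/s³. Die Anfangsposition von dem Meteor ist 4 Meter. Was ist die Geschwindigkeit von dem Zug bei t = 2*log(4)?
Ausgehend von dem Ruck j(t) = -9·exp(-t/2)/8, nehmen wir 2 Stammfunktionen. Das Integral von dem Ruck ist die Beschleunigung. Mit a(0) = 9/4 erhalten wir a(t) = 9·exp(-t/2)/4. Durch Integration von der Beschleunigung und Verwendung der Anfangsbedingung v(0) = -9/2, erhalten wir v(t) = -9·exp(-t/2)/2. Aus der Gleichung für die Geschwindigkeit v(t) = -9·exp(-t/2)/2, setzen wir t = 2*log(4) ein und erhalten v = -9/8.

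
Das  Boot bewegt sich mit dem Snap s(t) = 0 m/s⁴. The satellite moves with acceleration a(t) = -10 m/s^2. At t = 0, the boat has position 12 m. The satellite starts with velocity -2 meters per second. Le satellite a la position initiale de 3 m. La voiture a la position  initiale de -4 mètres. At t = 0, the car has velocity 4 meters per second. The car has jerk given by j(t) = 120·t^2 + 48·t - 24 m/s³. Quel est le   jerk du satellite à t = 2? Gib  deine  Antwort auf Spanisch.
Debemos derivar nuestra ecuación de la aceleración a(t) = -10 1 vez. La derivada de la aceleración da la sacudida: j(t) = 0. De la ecuación de la sacudida j(t) = 0, sustituimos t = 2 para obtener j = 0.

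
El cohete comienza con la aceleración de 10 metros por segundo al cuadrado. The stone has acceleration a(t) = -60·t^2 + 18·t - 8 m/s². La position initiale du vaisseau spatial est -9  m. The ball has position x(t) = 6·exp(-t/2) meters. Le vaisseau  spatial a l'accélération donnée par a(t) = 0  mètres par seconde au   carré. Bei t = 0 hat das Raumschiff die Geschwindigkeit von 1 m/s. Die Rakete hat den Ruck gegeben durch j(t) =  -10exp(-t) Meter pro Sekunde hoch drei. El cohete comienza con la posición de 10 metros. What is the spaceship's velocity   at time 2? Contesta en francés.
Nous devons intégrer notre équation de l'accélération a(t) = 0 1 fois. En prenant ∫a(t)dt et en appliquant v(0) = 1, nous trouvons v(t) = 1. En utilisant v(t) = 1 et en substituant t = 2, nous trouvons v = 1.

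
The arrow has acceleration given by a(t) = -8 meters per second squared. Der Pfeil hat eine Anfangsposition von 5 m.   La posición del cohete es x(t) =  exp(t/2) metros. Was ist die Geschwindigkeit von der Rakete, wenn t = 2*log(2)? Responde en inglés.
We must differentiate our position equation x(t) = exp(t/2) 1 time. The derivative of position gives velocity: v(t) = exp(t/2)/2. We have velocity v(t) = exp(t/2)/2. Substituting t = 2*log(2): v(2*log(2)) = 1.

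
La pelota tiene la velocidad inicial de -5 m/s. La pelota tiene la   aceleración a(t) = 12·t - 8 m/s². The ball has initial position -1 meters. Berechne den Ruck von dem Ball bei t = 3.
Wir müssen unsere Gleichung für die Beschleunigung a(t) = 12·t - 8 1-mal ableiten. Mit d/dt von a(t) finden wir j(t) = 12. Aus der Gleichung für den Ruck j(t) = 12, setzen wir t = 3 ein und erhalten j = 12.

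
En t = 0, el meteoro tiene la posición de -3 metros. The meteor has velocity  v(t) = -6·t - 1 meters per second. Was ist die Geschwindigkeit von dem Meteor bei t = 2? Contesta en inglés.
Using v(t) = -6·t - 1 and substituting t = 2, we find v = -13.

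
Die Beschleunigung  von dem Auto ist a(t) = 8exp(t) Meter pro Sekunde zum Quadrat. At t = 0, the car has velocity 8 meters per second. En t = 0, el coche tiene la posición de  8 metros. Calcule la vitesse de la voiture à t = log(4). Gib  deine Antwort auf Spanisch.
Necesitamos integrar nuestra ecuación de la aceleración a(t) = 8·exp(t) 1 vez. La integral de la aceleración, con v(0) = 8, da la velocidad: v(t) = 8·exp(t). Usando v(t) = 8·exp(t) y sustituyendo t = log(4), encontramos v = 32.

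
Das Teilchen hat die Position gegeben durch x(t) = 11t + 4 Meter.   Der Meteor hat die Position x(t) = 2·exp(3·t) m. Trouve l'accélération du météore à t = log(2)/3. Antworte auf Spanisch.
Debemos derivar nuestra ecuación de la posición x(t) = 2·exp(3·t) 2 veces. La derivada de la posición da la velocidad: v(t) = 6·exp(3·t). Derivando la velocidad, obtenemos la aceleración: a(t) = 18·exp(3·t). De la ecuación de la aceleración a(t) = 18·exp(3·t), sustituimos t = log(2)/3 para obtener a = 36.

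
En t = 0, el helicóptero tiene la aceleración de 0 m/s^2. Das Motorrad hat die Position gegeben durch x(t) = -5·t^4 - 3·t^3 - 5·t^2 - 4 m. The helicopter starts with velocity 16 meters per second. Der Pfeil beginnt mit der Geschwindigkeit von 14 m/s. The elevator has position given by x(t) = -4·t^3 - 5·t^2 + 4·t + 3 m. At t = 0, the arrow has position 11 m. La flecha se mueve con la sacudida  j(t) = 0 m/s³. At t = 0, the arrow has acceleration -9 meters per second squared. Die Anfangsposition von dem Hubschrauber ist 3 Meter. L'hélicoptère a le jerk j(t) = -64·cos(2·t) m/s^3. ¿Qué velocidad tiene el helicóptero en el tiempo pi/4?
Debemos encontrar la integral de nuestra ecuación de la sacudida j(t) = -64·cos(2·t) 2 veces. Tomando ∫j(t)dt y aplicando a(0) = 0, encontramos a(t) = -32·sin(2·t). La integral de la aceleración, con v(0) = 16, da la velocidad: v(t) = 16·cos(2·t). Usando v(t) = 16·cos(2·t) y sustituyendo t = pi/4, encontramos v = 0.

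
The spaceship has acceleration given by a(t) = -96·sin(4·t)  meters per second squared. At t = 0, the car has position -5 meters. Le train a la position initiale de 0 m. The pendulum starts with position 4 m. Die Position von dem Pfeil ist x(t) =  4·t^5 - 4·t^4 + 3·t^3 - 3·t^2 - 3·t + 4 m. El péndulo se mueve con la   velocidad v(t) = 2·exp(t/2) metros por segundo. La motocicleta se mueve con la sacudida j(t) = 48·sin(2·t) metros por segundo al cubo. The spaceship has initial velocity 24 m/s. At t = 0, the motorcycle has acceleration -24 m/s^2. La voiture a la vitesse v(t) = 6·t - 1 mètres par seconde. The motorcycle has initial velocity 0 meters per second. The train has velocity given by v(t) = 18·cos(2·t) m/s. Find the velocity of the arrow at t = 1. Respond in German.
Um dies zu lösen, müssen wir 1 Ableitung unserer Gleichung für die Position x(t) = 4·t^5 - 4·t^4 + 3·t^3 - 3·t^2 - 3·t + 4 nehmen. Die Ableitung von der Position ergibt die Geschwindigkeit: v(t) = 20·t^4 - 16·t^3 + 9·t^2 - 6·t - 3. Mit v(t) = 20·t^4 - 16·t^3 + 9·t^2 - 6·t - 3 und Einsetzen von t = 1, finden wir v = 4.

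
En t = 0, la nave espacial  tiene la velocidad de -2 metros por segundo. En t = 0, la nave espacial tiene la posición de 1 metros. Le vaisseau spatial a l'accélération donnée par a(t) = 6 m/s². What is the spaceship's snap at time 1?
We must differentiate our acceleration equation a(t) = 6 2 times. The derivative of acceleration gives jerk: j(t) = 0. Differentiating jerk, we get snap: s(t) = 0. From the given snap equation s(t) = 0, we substitute t = 1 to get s = 0.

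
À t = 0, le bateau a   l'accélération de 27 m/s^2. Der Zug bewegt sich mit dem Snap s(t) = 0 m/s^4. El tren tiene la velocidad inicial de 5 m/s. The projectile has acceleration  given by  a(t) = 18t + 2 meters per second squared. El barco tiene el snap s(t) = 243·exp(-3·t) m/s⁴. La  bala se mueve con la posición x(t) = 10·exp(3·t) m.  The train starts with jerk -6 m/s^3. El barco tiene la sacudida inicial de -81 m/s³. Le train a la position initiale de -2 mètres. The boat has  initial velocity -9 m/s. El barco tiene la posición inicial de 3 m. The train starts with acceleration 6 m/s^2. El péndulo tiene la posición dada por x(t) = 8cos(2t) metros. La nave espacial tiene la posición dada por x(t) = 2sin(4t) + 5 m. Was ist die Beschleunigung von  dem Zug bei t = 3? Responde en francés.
Nous devons intégrer notre équation du snap s(t) = 0 2 fois. La primitive du snap, avec j(0) = -6, donne le jerk: j(t) = -6. En prenant ∫j(t)dt et en appliquant a(0) = 6, nous trouvons a(t) = 6 - 6·t. Nous avons l'accélération a(t) = 6 - 6·t. En substituant t = 3: a(3) = -12.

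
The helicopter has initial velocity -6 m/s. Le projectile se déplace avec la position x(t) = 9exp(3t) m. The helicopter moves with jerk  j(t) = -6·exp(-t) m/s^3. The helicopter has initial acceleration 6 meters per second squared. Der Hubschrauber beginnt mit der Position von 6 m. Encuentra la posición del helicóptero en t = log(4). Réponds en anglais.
Starting from jerk j(t) = -6·exp(-t), we take 3 integrals. Finding the integral of j(t) and using a(0) = 6: a(t) = 6·exp(-t). Integrating acceleration and using the initial condition v(0) = -6, we get v(t) = -6·exp(-t). Finding the integral of v(t) and using x(0) = 6: x(t) = 6·exp(-t). We have position x(t) = 6·exp(-t). Substituting t = log(4): x(log(4)) = 3/2.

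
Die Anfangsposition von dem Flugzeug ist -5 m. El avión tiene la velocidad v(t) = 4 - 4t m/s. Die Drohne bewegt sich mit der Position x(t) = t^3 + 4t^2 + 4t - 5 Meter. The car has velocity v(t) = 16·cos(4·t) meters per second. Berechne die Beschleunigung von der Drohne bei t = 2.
Ausgehend von der Position x(t) = t^3 + 4·t^2 + 4·t - 5, nehmen wir 2 Ableitungen. Mit d/dt von x(t) finden wir v(t) = 3·t^2 + 8·t + 4. Die Ableitung von der Geschwindigkeit ergibt die Beschleunigung: a(t) = 6·t + 8. Aus der Gleichung für die Beschleunigung a(t) = 6·t + 8, setzen wir t = 2 ein und erhalten a = 20.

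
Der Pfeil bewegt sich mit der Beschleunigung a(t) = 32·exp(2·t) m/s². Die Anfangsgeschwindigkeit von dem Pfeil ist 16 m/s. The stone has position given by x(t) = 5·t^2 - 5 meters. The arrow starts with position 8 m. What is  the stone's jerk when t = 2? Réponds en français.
Pour résoudre ceci, nous devons prendre 3 dérivées de notre équation de la position x(t) = 5·t^2 - 5. En dérivant la position, nous obtenons la vitesse: v(t) = 10·t. En prenant d/dt de v(t), nous trouvons a(t) = 10. En prenant d/dt de a(t), nous trouvons j(t) = 0. De l'équation du jerk j(t) = 0, nous substituons t = 2 pour obtenir j = 0.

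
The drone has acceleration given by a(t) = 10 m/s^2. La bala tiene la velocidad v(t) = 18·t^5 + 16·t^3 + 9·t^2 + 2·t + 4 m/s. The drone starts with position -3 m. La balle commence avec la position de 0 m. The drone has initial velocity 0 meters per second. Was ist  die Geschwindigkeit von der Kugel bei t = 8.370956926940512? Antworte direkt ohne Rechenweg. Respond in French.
La vitesse à t = 8.370956926940512 est v = 749894.069615890.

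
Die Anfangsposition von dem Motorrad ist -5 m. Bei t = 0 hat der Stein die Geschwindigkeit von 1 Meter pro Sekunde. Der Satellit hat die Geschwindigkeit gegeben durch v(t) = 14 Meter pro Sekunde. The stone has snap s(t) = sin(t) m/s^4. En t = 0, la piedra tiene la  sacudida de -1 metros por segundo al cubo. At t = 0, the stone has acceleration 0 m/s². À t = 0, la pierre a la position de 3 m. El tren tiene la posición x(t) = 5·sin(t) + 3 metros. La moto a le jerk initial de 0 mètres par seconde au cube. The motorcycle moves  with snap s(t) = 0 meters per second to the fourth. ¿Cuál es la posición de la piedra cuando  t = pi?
Debemos encontrar la integral de nuestra ecuación del snap s(t) = sin(t) 4 veces. Integrando el snap y usando la condición inicial j(0) = -1, obtenemos j(t) = -cos(t). Integrando la sacudida y usando la condición inicial a(0) = 0, obtenemos a(t) = -sin(t). La integral de la aceleración es la velocidad. Usando v(0) = 1, obtenemos v(t) = cos(t). Integrando la velocidad y usando la condición inicial x(0) = 3, obtenemos x(t) = sin(t) + 3. Usando x(t) = sin(t) + 3 y sustituyendo t = pi, encontramos x = 3.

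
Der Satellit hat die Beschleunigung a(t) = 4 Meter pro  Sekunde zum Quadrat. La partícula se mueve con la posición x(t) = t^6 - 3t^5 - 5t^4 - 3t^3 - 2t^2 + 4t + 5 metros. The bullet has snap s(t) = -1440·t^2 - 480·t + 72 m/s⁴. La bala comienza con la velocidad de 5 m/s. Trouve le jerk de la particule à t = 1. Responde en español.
Para resolver esto, necesitamos tomar 3 derivadas de nuestra ecuación de la posición x(t) = t^6 - 3·t^5 - 5·t^4 - 3·t^3 - 2·t^2 + 4·t + 5. La derivada de la posición da la velocidad: v(t) = 6·t^5 - 15·t^4 - 20·t^3 - 9·t^2 - 4·t + 4. La derivada de la velocidad da la aceleración: a(t) = 30·t^4 - 60·t^3 - 60·t^2 - 18·t - 4. Tomando d/dt de a(t), encontramos j(t) = 120·t^3 - 180·t^2 - 120·t - 18. Usando j(t) = 120·t^3 - 180·t^2 - 120·t - 18 y sustituyendo t = 1, encontramos j = -198.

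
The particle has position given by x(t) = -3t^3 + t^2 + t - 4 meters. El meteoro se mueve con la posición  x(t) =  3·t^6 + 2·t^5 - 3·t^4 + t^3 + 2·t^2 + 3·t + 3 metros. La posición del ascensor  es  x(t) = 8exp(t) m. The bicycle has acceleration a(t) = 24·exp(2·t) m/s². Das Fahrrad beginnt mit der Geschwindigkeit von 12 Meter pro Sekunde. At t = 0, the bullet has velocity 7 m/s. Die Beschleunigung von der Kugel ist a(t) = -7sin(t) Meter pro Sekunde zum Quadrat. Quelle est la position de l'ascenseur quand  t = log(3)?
Nous avons la position x(t) = 8·exp(t). En substituant t = log(3): x(log(3)) = 24.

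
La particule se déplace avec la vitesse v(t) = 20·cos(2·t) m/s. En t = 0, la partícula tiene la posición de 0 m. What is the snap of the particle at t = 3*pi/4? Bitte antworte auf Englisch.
We must differentiate our velocity equation v(t) = 20·cos(2·t) 3 times. Differentiating velocity, we get acceleration: a(t) = -40·sin(2·t). Taking d/dt of a(t), we find j(t) = -80·cos(2·t). The derivative of jerk gives snap: s(t) = 160·sin(2·t). Using s(t) = 160·sin(2·t) and substituting t = 3*pi/4, we find s = -160.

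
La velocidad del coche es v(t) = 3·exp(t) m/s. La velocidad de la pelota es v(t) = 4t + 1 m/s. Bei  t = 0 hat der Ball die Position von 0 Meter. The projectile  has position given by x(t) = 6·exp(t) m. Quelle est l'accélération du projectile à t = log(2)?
En partant de la position x(t) = 6·exp(t), nous prenons 2 dérivées. En prenant d/dt de x(t), nous trouvons v(t) = 6·exp(t). En dérivant la vitesse, nous obtenons l'accélération: a(t) = 6·exp(t). De l'équation de l'accélération a(t) = 6·exp(t), nous substituons t = log(2) pour obtenir a = 12.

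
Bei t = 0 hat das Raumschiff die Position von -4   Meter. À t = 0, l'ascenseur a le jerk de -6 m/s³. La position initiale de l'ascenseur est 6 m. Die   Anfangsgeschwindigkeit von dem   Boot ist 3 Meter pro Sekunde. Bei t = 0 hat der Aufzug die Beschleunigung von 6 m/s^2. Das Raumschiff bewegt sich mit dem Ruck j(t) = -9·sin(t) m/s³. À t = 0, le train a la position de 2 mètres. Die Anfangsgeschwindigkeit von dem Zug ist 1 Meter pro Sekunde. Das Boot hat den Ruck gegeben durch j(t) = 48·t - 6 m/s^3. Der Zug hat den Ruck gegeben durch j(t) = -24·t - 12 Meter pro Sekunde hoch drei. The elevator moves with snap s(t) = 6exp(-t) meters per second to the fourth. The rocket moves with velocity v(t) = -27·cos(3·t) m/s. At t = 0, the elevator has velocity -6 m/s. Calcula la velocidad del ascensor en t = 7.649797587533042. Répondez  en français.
En partant du snap s(t) = 6·exp(-t), nous prenons 3 primitives. L'intégrale du snap est le jerk. En utilisant j(0) = -6, nous obtenons j(t) = -6·exp(-t). La primitive du jerk, avec a(0) = 6, donne l'accélération: a(t) = 6·exp(-t). L'intégrale de l'accélération est la vitesse. En utilisant v(0) = -6, nous obtenons v(t) = -6·exp(-t). De l'équation de la vitesse v(t) = -6·exp(-t), nous substituons t = 7.649797587533042 pour obtenir v = -0.00285684297624852.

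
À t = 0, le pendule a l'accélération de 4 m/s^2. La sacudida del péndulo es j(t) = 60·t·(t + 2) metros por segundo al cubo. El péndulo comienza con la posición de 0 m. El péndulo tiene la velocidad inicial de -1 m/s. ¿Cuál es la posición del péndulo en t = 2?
Partiendo de la sacudida j(t) = 60·t·(t + 2), tomamos 3 antiderivadas. Integrando la sacudida y usando la condición inicial a(0) = 4, obtenemos a(t) = 20·t^3 + 60·t^2 + 4. La integral de la aceleración, con v(0) = -1, da la velocidad: v(t) = 5·t^4 + 20·t^3 + 4·t - 1. Tomando ∫v(t)dt y aplicando x(0) = 0, encontramos x(t) = t^5 + 5·t^4 + 2·t^2 - t. De la ecuación de la posición x(t) = t^5 + 5·t^4 + 2·t^2 - t, sustituimos t = 2 para obtener x = 118.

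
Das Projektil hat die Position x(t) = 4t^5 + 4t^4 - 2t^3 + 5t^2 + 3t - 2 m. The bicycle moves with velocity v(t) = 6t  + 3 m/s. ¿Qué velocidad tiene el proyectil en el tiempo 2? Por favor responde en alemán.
Wir müssen unsere Gleichung für die Position x(t) = 4·t^5 + 4·t^4 - 2·t^3 + 5·t^2 + 3·t - 2 1-mal ableiten. Die Ableitung von der Position ergibt die Geschwindigkeit: v(t) = 20·t^4 + 16·t^3 - 6·t^2 + 10·t + 3. Aus der Gleichung für die Geschwindigkeit v(t) = 20·t^4 + 16·t^3 - 6·t^2 + 10·t + 3, setzen wir t = 2 ein und erhalten v = 447.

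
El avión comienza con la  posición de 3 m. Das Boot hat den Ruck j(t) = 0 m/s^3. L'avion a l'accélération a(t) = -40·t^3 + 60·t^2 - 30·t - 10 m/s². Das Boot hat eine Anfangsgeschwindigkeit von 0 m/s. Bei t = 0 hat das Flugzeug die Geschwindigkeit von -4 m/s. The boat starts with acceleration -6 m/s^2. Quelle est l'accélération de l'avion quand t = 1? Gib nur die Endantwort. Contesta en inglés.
At t = 1, a = -20.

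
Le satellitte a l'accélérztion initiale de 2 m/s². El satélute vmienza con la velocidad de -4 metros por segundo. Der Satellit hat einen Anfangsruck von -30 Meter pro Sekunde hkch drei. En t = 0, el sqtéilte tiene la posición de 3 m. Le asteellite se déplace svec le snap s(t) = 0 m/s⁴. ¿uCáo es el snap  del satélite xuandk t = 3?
De la ecuación del snap s(t) = 0, sustituimos t = 3 para obtener s = 0.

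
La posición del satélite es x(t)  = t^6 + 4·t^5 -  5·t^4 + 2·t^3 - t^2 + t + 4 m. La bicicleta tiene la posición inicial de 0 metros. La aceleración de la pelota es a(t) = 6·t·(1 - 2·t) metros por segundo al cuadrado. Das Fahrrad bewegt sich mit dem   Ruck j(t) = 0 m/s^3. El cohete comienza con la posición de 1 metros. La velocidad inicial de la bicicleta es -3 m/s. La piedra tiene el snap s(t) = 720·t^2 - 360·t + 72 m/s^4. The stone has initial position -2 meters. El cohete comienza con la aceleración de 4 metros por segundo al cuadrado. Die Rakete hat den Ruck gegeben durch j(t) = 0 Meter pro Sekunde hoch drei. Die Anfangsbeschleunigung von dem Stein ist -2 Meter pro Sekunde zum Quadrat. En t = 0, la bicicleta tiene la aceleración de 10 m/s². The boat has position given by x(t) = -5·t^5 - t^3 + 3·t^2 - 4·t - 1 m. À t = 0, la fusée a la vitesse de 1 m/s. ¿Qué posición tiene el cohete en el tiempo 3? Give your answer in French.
En partant du jerk j(t) = 0, nous prenons 3 primitives. En prenant ∫j(t)dt et en appliquant a(0) = 4, nous trouvons a(t) = 4. La primitive de l'accélération, avec v(0) = 1, donne la vitesse: v(t) = 4·t + 1. En intégrant la vitesse et en utilisant la condition initiale x(0) = 1, nous obtenons x(t) = 2·t^2 + t + 1. De l'équation de la position x(t) = 2·t^2 + t + 1, nous substituons t = 3 pour obtenir x = 22.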